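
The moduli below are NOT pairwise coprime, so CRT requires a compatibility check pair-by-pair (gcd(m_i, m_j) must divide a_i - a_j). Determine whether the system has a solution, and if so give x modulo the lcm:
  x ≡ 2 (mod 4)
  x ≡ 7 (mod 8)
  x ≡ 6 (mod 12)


Moduli 4, 8, 12 are not pairwise coprime, so CRT works modulo lcm(m_i) when all pairwise compatibility conditions hold.
Pairwise compatibility: gcd(m_i, m_j) must divide a_i - a_j for every pair.
Merge one congruence at a time:
  Start: x ≡ 2 (mod 4).
  Combine with x ≡ 7 (mod 8): gcd(4, 8) = 4, and 7 - 2 = 5 is NOT divisible by 4.
    ⇒ system is inconsistent (no integer solution).

No solution (the system is inconsistent).


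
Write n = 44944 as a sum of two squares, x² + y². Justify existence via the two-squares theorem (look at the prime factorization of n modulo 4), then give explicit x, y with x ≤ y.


Step 1: Factor n = 44944 = 2^4 · 53^2.
Step 2: Check the mod-4 condition on each prime factor: 2 = 2 (special); 53 ≡ 1 (mod 4), exponent 2.
All primes ≡ 3 (mod 4) appear to even exponent (or don't appear), so by the two-squares theorem n IS expressible as a sum of two squares.
Step 3: Build a representation. Group n = k² · m with k = 4 and m = 53 · 53 = 2809 (a product of primes ≡ 1 (mod 4)); a representation of m scales to one of n via (k·x)² + (k·y)² = k²(x² + y²). Each prime p ≡ 1 (mod 4) is itself a sum of two squares; find a² by testing p − a² for a perfect square:
  53: 53 − 1² = 52, 53 − 2² = 49 = 7² ⇒ 53 = 2² + 7².
  Combine using the Brahmagupta–Fibonacci identity (a² + b²)(c² + d²) = (ac − bd)² + (ad + bc)² = (ac + bd)² + (ad − bc)²:
  53 · 53 = 2809: from (2² + 7²)(2² + 7²), take (2·2 − 7·7, 2·7 + 7·2) = (4 − 49, 14 + 14) = (-45, 28); dropping signs (only squares matter) gives (45, 28); check 45² + 28² = 2025 + 784 = 2809 ✓.
  Scale by k = 4: (4·45, 4·28) = (180, 112).
Step 4: Order so x ≤ y and verify: 112² + 180² = 12544 + 32400 = 44944 = n. ✓

n = 44944 = 112² + 180² (one valid representation with x ≤ y).


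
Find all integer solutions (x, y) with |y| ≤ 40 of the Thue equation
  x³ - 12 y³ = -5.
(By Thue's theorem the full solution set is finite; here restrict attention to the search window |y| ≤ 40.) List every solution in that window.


The equation is x³ - 12y³ = -5. For fixed y, x³ = 12·y³ − 5, so a solution requires the RHS to be a perfect cube.
Strategy: iterate y from -40 to 40, compute RHS = 12·y³ − 5, and check whether it is a (positive or negative) perfect cube.
Check small values of y:
  y = 0: RHS = -5 is not a perfect cube.
  y = 1: RHS = 7 is not a perfect cube.
  y = -1: RHS = -17 is not a perfect cube.
  y = 2: RHS = 91 is not a perfect cube.
  y = -2: RHS = -101 is not a perfect cube.
  y = 3: RHS = 319 is not a perfect cube.
  y = -3: RHS = -329 is not a perfect cube.
Continuing the search up to |y| = 40 finds no solutions either.
No (x, y) in the scanned range satisfies the equation.

No integer solutions with |y| ≤ 40.


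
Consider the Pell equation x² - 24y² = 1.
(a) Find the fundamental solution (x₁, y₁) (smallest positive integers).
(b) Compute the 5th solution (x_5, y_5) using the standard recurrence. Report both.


Step 1: Find the fundamental solution (x₁, y₁) of x² - 24y² = 1.
  Expand √24 as a continued fraction. a₀ = ⌊√24⌋ = 4; iterate m_{k+1} = d_k·a_k − m_k, d_{k+1} = (24 − m_{k+1}²)/d_k, a_{k+1} = ⌊(a₀ + m_{k+1})/d_{k+1}⌋ (starting m₀ = 0, d₀ = 1), with convergents p_k = a_k·p_{k-1} + p_{k-2}, q_k = a_k·q_{k-1} + q_{k-2} (p₋₁ = 1, q₋₁ = 0):
  k = 0: a₀ = 4; p₀/q₀ = 4/1; p₀² − 24·q₀² = 16 − 24 = -8.
  k = 1: m = 4, d = 8, a = ⌊(4 + 4)/8⌋ = 1; p/q = (1·4 + 1)/(1·1 + 0) = 5/1; p² − 24·q² = 25 − 24 = 1.
  The first convergent with p² − 24·q² = 1 gives the fundamental solution (x₁, y₁) = (5, 1).
Step 2: Apply the recurrence (x_{n+1}, y_{n+1}) = (x₁x_n + 24y₁y_n, x₁y_n + y₁x_n) repeatedly.
  From (x_1, y_1) = (5, 1): x_2 = 5·5 + 24·1·1 = 49; y_2 = 5·1 + 1·5 = 10.
  From (x_2, y_2) = (49, 10): x_3 = 5·49 + 24·1·10 = 485; y_3 = 5·10 + 1·49 = 99.
  From (x_3, y_3) = (485, 99): x_4 = 5·485 + 24·1·99 = 4801; y_4 = 5·99 + 1·485 = 980.
  From (x_4, y_4) = (4801, 980): x_5 = 5·4801 + 24·1·980 = 47525; y_5 = 5·980 + 1·4801 = 9701.
Step 3: Verify x_5² - 24·y_5² = 2258625625 - 2258625624 = 1 (should be 1). ✓

(x_1, y_1) = (5, 1); (x_5, y_5) = (47525, 9701).


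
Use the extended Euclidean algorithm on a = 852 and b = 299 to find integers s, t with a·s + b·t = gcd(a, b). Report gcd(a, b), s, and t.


Euclidean algorithm on (852, 299) — divide until remainder is 0:
  852 = 2 · 299 + 254
  299 = 1 · 254 + 45
  254 = 5 · 45 + 29
  45 = 1 · 29 + 16
  29 = 1 · 16 + 13
  16 = 1 · 13 + 3
  13 = 4 · 3 + 1
  3 = 3 · 1 + 0
gcd(852, 299) = 1.
Track Bezout coefficients alongside the remainders: start with r₀ = 852 = a·1 + b·0 (s = 1, t = 0) and r₁ = 299 = a·0 + b·1 (s = 0, t = 1); each new remainder r_{k+1} = r_{k-1} − q_k·r_k inherits s_{k+1} = s_{k-1} − q_k·s_k, t_{k+1} = t_{k-1} − q_k·t_k, so r_k = a·s_k + b·t_k at every step:
  q = 2: r = 254, s = 1 − 2·0 = 1, t = 0 − 2·1 = -2  (check: 852·1 + 299·(-2) = 254)
  q = 1: r = 45, s = 0 − 1·1 = -1, t = 1 − 1·(-2) = 3  (check: 852·(-1) + 299·3 = 45)
  q = 5: r = 29, s = 1 − 5·(-1) = 6, t = -2 − 5·3 = -17  (check: 852·6 + 299·(-17) = 29)
  q = 1: r = 16, s = -1 − 1·6 = -7, t = 3 − 1·(-17) = 20  (check: 852·(-7) + 299·20 = 16)
  q = 1: r = 13, s = 6 − 1·(-7) = 13, t = -17 − 1·20 = -37  (check: 852·13 + 299·(-37) = 13)
  q = 1: r = 3, s = -7 − 1·13 = -20, t = 20 − 1·(-37) = 57  (check: 852·(-20) + 299·57 = 3)
  q = 4: r = 1, s = 13 − 4·(-20) = 93, t = -37 − 4·57 = -265  (check: 852·93 + 299·(-265) = 1)
The row with r = 1 (the gcd) gives the Bezout coefficients s = 93, t = -265.
Result: 852 · (93) + 299 · (-265) = 1.

gcd(852, 299) = 1; s = 93, t = -265 (check: 852·93 + 299·(-265) = 1).


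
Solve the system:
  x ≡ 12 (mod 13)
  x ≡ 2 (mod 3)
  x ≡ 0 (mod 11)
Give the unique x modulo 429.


Moduli 13, 3, 11 are pairwise coprime; by CRT there is a unique solution modulo M = 13 · 3 · 11 = 429.
Solve pairwise, accumulating the modulus:
  Start with x ≡ 12 (mod 13).
  Combine with x ≡ 2 (mod 3): since gcd(13, 3) = 1, we get a unique residue mod 39.
    Write x = 12 + 13·t and substitute into x ≡ 2 (mod 3): 13·t ≡ 2 − 12 = -10 (mod 3).
    Reduce coefficients mod 3: 1·t ≡ 2 (mod 3).
    So t ≡ 2 (mod 3).
    Then x = 12 + 13·2 = 38, valid modulo lcm(13, 3) = 39: x ≡ 38 (mod 39).
  Combine with x ≡ 0 (mod 11): since gcd(39, 11) = 1, we get a unique residue mod 429.
    Write x = 38 + 39·t and substitute into x ≡ 0 (mod 11): 39·t ≡ 0 − 38 = -38 (mod 11).
    Reduce coefficients mod 11: 6·t ≡ 6 (mod 11).
    The inverse of 6 mod 11 is 2 (since 6·2 = 12 = 1·11 + 1), so t ≡ 2·6 = 12 ≡ 1 (mod 11).
    Then x = 38 + 39·1 = 77, valid modulo lcm(39, 11) = 429: x ≡ 77 (mod 429).
Verify: 77 mod 13 = 12 ✓, 77 mod 3 = 2 ✓, 77 mod 11 = 0 ✓.

x ≡ 77 (mod 429).


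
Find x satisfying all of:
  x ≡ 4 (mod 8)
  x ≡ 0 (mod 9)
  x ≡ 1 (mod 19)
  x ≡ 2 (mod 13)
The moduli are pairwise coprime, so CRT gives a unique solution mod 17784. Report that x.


Product of moduli M = 8 · 9 · 19 · 13 = 17784.
Merge one congruence at a time:
  Start: x ≡ 4 (mod 8).
  Combine with x ≡ 0 (mod 9); new modulus lcm = 72.
    Write x = 4 + 8·t and substitute into x ≡ 0 (mod 9): 8·t ≡ 0 − 4 = -4 (mod 9).
    Reduce coefficients mod 9: 8·t ≡ 5 (mod 9).
    The inverse of 8 mod 9 is 8 (since 8·8 = 64 = 7·9 + 1), so t ≡ 8·5 = 40 ≡ 4 (mod 9).
    Then x = 4 + 8·4 = 36, valid modulo lcm(8, 9) = 72: x ≡ 36 (mod 72).
  Combine with x ≡ 1 (mod 19); new modulus lcm = 1368.
    Write x = 36 + 72·t and substitute into x ≡ 1 (mod 19): 72·t ≡ 1 − 36 = -35 (mod 19).
    Reduce coefficients mod 19: 15·t ≡ 3 (mod 19).
    The inverse of 15 mod 19 is 14 (since 15·14 = 210 = 11·19 + 1), so t ≡ 14·3 = 42 ≡ 4 (mod 19).
    Then x = 36 + 72·4 = 324, valid modulo lcm(72, 19) = 1368: x ≡ 324 (mod 1368).
  Combine with x ≡ 2 (mod 13); new modulus lcm = 17784.
    Write x = 324 + 1368·t and substitute into x ≡ 2 (mod 13): 1368·t ≡ 2 − 324 = -322 (mod 13).
    Reduce coefficients mod 13: 3·t ≡ 3 (mod 13).
    The inverse of 3 mod 13 is 9 (since 3·9 = 27 = 2·13 + 1), so t ≡ 9·3 = 27 ≡ 1 (mod 13).
    Then x = 324 + 1368·1 = 1692, valid modulo lcm(1368, 13) = 17784: x ≡ 1692 (mod 17784).
Verify against each original: 1692 mod 8 = 4, 1692 mod 9 = 0, 1692 mod 19 = 1, 1692 mod 13 = 2.

x ≡ 1692 (mod 17784).


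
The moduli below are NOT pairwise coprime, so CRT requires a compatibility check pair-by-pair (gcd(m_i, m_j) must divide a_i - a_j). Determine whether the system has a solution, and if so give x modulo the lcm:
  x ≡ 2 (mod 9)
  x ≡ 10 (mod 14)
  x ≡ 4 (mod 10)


Moduli 9, 14, 10 are not pairwise coprime, so CRT works modulo lcm(m_i) when all pairwise compatibility conditions hold.
Pairwise compatibility: gcd(m_i, m_j) must divide a_i - a_j for every pair.
Merge one congruence at a time:
  Start: x ≡ 2 (mod 9).
  Combine with x ≡ 10 (mod 14): gcd(9, 14) = 1; 10 - 2 = 8, which IS divisible by 1, so compatible.
    Write x = 2 + 9·t and substitute into x ≡ 10 (mod 14): 9·t ≡ 10 − 2 = 8 (mod 14).
    The inverse of 9 mod 14 is 11 (since 9·11 = 99 = 7·14 + 1), so t ≡ 11·8 = 88 ≡ 4 (mod 14).
    Then x = 2 + 9·4 = 38, valid modulo lcm(9, 14) = 126: x ≡ 38 (mod 126).
  Combine with x ≡ 4 (mod 10): gcd(126, 10) = 2; 4 - 38 = -34, which IS divisible by 2, so compatible.
    Write x = 38 + 126·t and substitute into x ≡ 4 (mod 10): 126·t ≡ 4 − 38 = -34 (mod 10).
    Divide the congruence (and modulus) by g = 2: 63·t ≡ -17 (mod 5).
    Reduce coefficients mod 5: 3·t ≡ 3 (mod 5).
    The inverse of 3 mod 5 is 2 (since 3·2 = 6 = 1·5 + 1), so t ≡ 2·3 = 6 ≡ 1 (mod 5).
    Then x = 38 + 126·1 = 164, valid modulo lcm(126, 10) = 630: x ≡ 164 (mod 630).
Verify: 164 mod 9 = 2, 164 mod 14 = 10, 164 mod 10 = 4.

x ≡ 164 (mod 630).


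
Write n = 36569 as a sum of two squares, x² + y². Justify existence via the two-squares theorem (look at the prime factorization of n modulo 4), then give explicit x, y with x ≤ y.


Step 1: Factor n = 36569 = 13 · 29 · 97.
Step 2: Check the mod-4 condition on each prime factor: 13 ≡ 1 (mod 4), exponent 1; 29 ≡ 1 (mod 4), exponent 1; 97 ≡ 1 (mod 4), exponent 1.
All primes ≡ 3 (mod 4) appear to even exponent (or don't appear), so by the two-squares theorem n IS expressible as a sum of two squares.
Step 3: Build a representation. Here n = 13 · 29 · 97 is a product of primes ≡ 1 (mod 4). Each prime p ≡ 1 (mod 4) is itself a sum of two squares; find a² by testing p − a² for a perfect square:
  13: 13 − 1² = 12, 13 − 2² = 9 = 3² ⇒ 13 = 2² + 3².
  29: 29 − 1² = 28, 29 − 2² = 25 = 5² ⇒ 29 = 2² + 5².
  97: 97 − 1² = 96, 97 − 2² = 93, 97 − 3² = 88, 97 − 4² = 81 = 9² ⇒ 97 = 4² + 9².
  Combine using the Brahmagupta–Fibonacci identity (a² + b²)(c² + d²) = (ac − bd)² + (ad + bc)² = (ac + bd)² + (ad − bc)²:
  13 · 29 = 377: from (2² + 3²)(2² + 5²), take (2·2 − 3·5, 2·5 + 3·2) = (4 − 15, 10 + 6) = (-11, 16); dropping signs (only squares matter) gives (11, 16); check 11² + 16² = 121 + 256 = 377 ✓.
  377 · 97 = 36569: from (11² + 16²)(4² + 9²), take (11·4 − 16·9, 11·9 + 16·4) = (44 − 144, 99 + 64) = (-100, 163); dropping signs (only squares matter) gives (100, 163); check 100² + 163² = 10000 + 26569 = 36569 ✓.
Step 4: Order so x ≤ y and verify: 100² + 163² = 10000 + 26569 = 36569 = n. ✓

n = 36569 = 100² + 163² (one valid representation with x ≤ y).


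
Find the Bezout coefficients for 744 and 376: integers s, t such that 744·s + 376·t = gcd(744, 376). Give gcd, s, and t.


Euclidean algorithm on (744, 376) — divide until remainder is 0:
  744 = 1 · 376 + 368
  376 = 1 · 368 + 8
  368 = 46 · 8 + 0
gcd(744, 376) = 8.
Track Bezout coefficients alongside the remainders: start with r₀ = 744 = a·1 + b·0 (s = 1, t = 0) and r₁ = 376 = a·0 + b·1 (s = 0, t = 1); each new remainder r_{k+1} = r_{k-1} − q_k·r_k inherits s_{k+1} = s_{k-1} − q_k·s_k, t_{k+1} = t_{k-1} − q_k·t_k, so r_k = a·s_k + b·t_k at every step:
  q = 1: r = 368, s = 1 − 1·0 = 1, t = 0 − 1·1 = -1  (check: 744·1 + 376·(-1) = 368)
  q = 1: r = 8, s = 0 − 1·1 = -1, t = 1 − 1·(-1) = 2  (check: 744·(-1) + 376·2 = 8)
The row with r = 8 (the gcd) gives the Bezout coefficients s = -1, t = 2.
Result: 744 · (-1) + 376 · (2) = 8.

gcd(744, 376) = 8; s = -1, t = 2 (check: 744·(-1) + 376·2 = 8).


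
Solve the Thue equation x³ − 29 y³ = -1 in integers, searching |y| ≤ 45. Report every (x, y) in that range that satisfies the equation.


The equation is x³ - 29y³ = -1. For fixed y, x³ = 29·y³ − 1, so a solution requires the RHS to be a perfect cube.
Strategy: iterate y from -45 to 45, compute RHS = 29·y³ − 1, and check whether it is a (positive or negative) perfect cube.
Check small values of y:
  y = 0: RHS = -1 = (-1)³ ⇒ x = -1 works.
  y = 1: RHS = 28 is not a perfect cube.
  y = -1: RHS = -30 is not a perfect cube.
  y = 2: RHS = 231 is not a perfect cube.
  y = -2: RHS = -233 is not a perfect cube.
  y = 3: RHS = 782 is not a perfect cube.
  y = -3: RHS = -784 is not a perfect cube.
Continuing the search up to |y| = 45 finds no further solutions beyond those listed.
Collected solutions: (-1, 0).

Solutions (with |y| ≤ 45): (-1, 0).


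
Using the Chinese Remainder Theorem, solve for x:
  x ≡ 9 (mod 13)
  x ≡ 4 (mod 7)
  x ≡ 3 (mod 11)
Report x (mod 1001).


Moduli 13, 7, 11 are pairwise coprime; by CRT there is a unique solution modulo M = 13 · 7 · 11 = 1001.
Solve pairwise, accumulating the modulus:
  Start with x ≡ 9 (mod 13).
  Combine with x ≡ 4 (mod 7): since gcd(13, 7) = 1, we get a unique residue mod 91.
    Write x = 9 + 13·t and substitute into x ≡ 4 (mod 7): 13·t ≡ 4 − 9 = -5 (mod 7).
    Reduce coefficients mod 7: 6·t ≡ 2 (mod 7).
    The inverse of 6 mod 7 is 6 (since 6·6 = 36 = 5·7 + 1), so t ≡ 6·2 = 12 ≡ 5 (mod 7).
    Then x = 9 + 13·5 = 74, valid modulo lcm(13, 7) = 91: x ≡ 74 (mod 91).
  Combine with x ≡ 3 (mod 11): since gcd(91, 11) = 1, we get a unique residue mod 1001.
    Write x = 74 + 91·t and substitute into x ≡ 3 (mod 11): 91·t ≡ 3 − 74 = -71 (mod 11).
    Reduce coefficients mod 11: 3·t ≡ 6 (mod 11).
    The inverse of 3 mod 11 is 4 (since 3·4 = 12 = 1·11 + 1), so t ≡ 4·6 = 24 ≡ 2 (mod 11).
    Then x = 74 + 91·2 = 256, valid modulo lcm(91, 11) = 1001: x ≡ 256 (mod 1001).
Verify: 256 mod 13 = 9 ✓, 256 mod 7 = 4 ✓, 256 mod 11 = 3 ✓.

x ≡ 256 (mod 1001).


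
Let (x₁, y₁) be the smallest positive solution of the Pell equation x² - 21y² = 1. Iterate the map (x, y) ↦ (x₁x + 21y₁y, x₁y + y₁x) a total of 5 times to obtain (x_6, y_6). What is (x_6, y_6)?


Step 1: Find the fundamental solution (x₁, y₁) of x² - 21y² = 1.
  Expand √21 as a continued fraction. a₀ = ⌊√21⌋ = 4; iterate m_{k+1} = d_k·a_k − m_k, d_{k+1} = (21 − m_{k+1}²)/d_k, a_{k+1} = ⌊(a₀ + m_{k+1})/d_{k+1}⌋ (starting m₀ = 0, d₀ = 1), with convergents p_k = a_k·p_{k-1} + p_{k-2}, q_k = a_k·q_{k-1} + q_{k-2} (p₋₁ = 1, q₋₁ = 0):
  k = 0: a₀ = 4; p₀/q₀ = 4/1; p₀² − 21·q₀² = 16 − 21 = -5.
  k = 1: m = 4, d = 5, a = ⌊(4 + 4)/5⌋ = 1; p/q = (1·4 + 1)/(1·1 + 0) = 5/1; p² − 21·q² = 25 − 21 = 4.
  k = 2: m = 1, d = 4, a = ⌊(4 + 1)/4⌋ = 1; p/q = (1·5 + 4)/(1·1 + 1) = 9/2; p² − 21·q² = 81 − 84 = -3.
  k = 3: m = 3, d = 3, a = ⌊(4 + 3)/3⌋ = 2; p/q = (2·9 + 5)/(2·2 + 1) = 23/5; p² − 21·q² = 529 − 525 = 4.
  k = 4: m = 3, d = 4, a = ⌊(4 + 3)/4⌋ = 1; p/q = (1·23 + 9)/(1·5 + 2) = 32/7; p² − 21·q² = 1024 − 1029 = -5.
  k = 5: m = 1, d = 5, a = ⌊(4 + 1)/5⌋ = 1; p/q = (1·32 + 23)/(1·7 + 5) = 55/12; p² − 21·q² = 3025 − 3024 = 1.
  The first convergent with p² − 21·q² = 1 gives the fundamental solution (x₁, y₁) = (55, 12).
Step 2: Apply the recurrence (x_{n+1}, y_{n+1}) = (x₁x_n + 21y₁y_n, x₁y_n + y₁x_n) repeatedly.
  From (x_1, y_1) = (55, 12): x_2 = 55·55 + 21·12·12 = 6049; y_2 = 55·12 + 12·55 = 1320.
  From (x_2, y_2) = (6049, 1320): x_3 = 55·6049 + 21·12·1320 = 665335; y_3 = 55·1320 + 12·6049 = 145188.
  From (x_3, y_3) = (665335, 145188): x_4 = 55·665335 + 21·12·145188 = 73180801; y_4 = 55·145188 + 12·665335 = 15969360.
  From (x_4, y_4) = (73180801, 15969360): x_5 = 55·73180801 + 21·12·15969360 = 8049222775; y_5 = 55·15969360 + 12·73180801 = 1756484412.
  From (x_5, y_5) = (8049222775, 1756484412): x_6 = 55·8049222775 + 21·12·1756484412 = 885341324449; y_6 = 55·1756484412 + 12·8049222775 = 193197315960.
Step 3: Verify x_6² - 21·y_6² = 783829260777109485153601 - 783829260777109485153600 = 1 (should be 1). ✓

(x_1, y_1) = (55, 12); (x_6, y_6) = (885341324449, 193197315960).


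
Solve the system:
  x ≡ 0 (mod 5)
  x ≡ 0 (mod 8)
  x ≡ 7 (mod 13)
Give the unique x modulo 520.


Moduli 5, 8, 13 are pairwise coprime; by CRT there is a unique solution modulo M = 5 · 8 · 13 = 520.
Solve pairwise, accumulating the modulus:
  Start with x ≡ 0 (mod 5).
  Combine with x ≡ 0 (mod 8): since gcd(5, 8) = 1, we get a unique residue mod 40.
    Write x = 0 + 5·t and substitute into x ≡ 0 (mod 8): 5·t ≡ 0 − 0 = 0 (mod 8).
    The inverse of 5 mod 8 is 5 (since 5·5 = 25 = 3·8 + 1), so t ≡ 5·0 = 0 ≡ 0 (mod 8).
    Then x = 0 + 5·0 = 0, valid modulo lcm(5, 8) = 40: x ≡ 0 (mod 40).
  Combine with x ≡ 7 (mod 13): since gcd(40, 13) = 1, we get a unique residue mod 520.
    Write x = 0 + 40·t and substitute into x ≡ 7 (mod 13): 40·t ≡ 7 − 0 = 7 (mod 13).
    Reduce coefficients mod 13: 1·t ≡ 7 (mod 13).
    So t ≡ 7 (mod 13).
    Then x = 0 + 40·7 = 280, valid modulo lcm(40, 13) = 520: x ≡ 280 (mod 520).
Verify: 280 mod 5 = 0 ✓, 280 mod 8 = 0 ✓, 280 mod 13 = 7 ✓.

x ≡ 280 (mod 520).


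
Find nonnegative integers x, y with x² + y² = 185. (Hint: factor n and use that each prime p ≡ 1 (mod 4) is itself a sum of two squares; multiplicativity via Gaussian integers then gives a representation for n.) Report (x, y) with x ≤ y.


Step 1: Factor n = 185 = 5 · 37.
Step 2: Check the mod-4 condition on each prime factor: 5 ≡ 1 (mod 4), exponent 1; 37 ≡ 1 (mod 4), exponent 1.
All primes ≡ 3 (mod 4) appear to even exponent (or don't appear), so by the two-squares theorem n IS expressible as a sum of two squares.
Step 3: Build a representation. Here n = 5 · 37 is a product of primes ≡ 1 (mod 4). Each prime p ≡ 1 (mod 4) is itself a sum of two squares; find a² by testing p − a² for a perfect square:
  5: 5 − 1² = 4 = 2² ⇒ 5 = 1² + 2².
  37: 37 − 1² = 36 = 6² ⇒ 37 = 1² + 6².
  Combine using the Brahmagupta–Fibonacci identity (a² + b²)(c² + d²) = (ac − bd)² + (ad + bc)² = (ac + bd)² + (ad − bc)²:
  5 · 37 = 185: from (1² + 2²)(1² + 6²), take (1·1 − 2·6, 1·6 + 2·1) = (1 − 12, 6 + 2) = (-11, 8); dropping signs (only squares matter) gives (11, 8); check 11² + 8² = 121 + 64 = 185 ✓.
Step 4: Order so x ≤ y and verify: 8² + 11² = 64 + 121 = 185 = n. ✓

n = 185 = 8² + 11² (one valid representation with x ≤ y).


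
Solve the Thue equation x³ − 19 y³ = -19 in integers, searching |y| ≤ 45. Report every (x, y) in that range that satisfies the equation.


The equation is x³ - 19y³ = -19. For fixed y, x³ = 19·y³ − 19, so a solution requires the RHS to be a perfect cube.
Strategy: iterate y from -45 to 45, compute RHS = 19·y³ − 19, and check whether it is a (positive or negative) perfect cube.
Check small values of y:
  y = 0: RHS = -19 is not a perfect cube.
  y = 1: RHS = 0 = (0)³ ⇒ x = 0 works.
  y = -1: RHS = -38 is not a perfect cube.
  y = 2: RHS = 133 is not a perfect cube.
  y = -2: RHS = -171 is not a perfect cube.
  y = 3: RHS = 494 is not a perfect cube.
  y = -3: RHS = -532 is not a perfect cube.
Continuing the search up to |y| = 45 finds no further solutions beyond those listed.
Collected solutions: (0, 1).

Solutions (with |y| ≤ 45): (0, 1).


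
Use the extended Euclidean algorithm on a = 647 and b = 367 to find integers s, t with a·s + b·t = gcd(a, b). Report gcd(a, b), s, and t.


Euclidean algorithm on (647, 367) — divide until remainder is 0:
  647 = 1 · 367 + 280
  367 = 1 · 280 + 87
  280 = 3 · 87 + 19
  87 = 4 · 19 + 11
  19 = 1 · 11 + 8
  11 = 1 · 8 + 3
  8 = 2 · 3 + 2
  3 = 1 · 2 + 1
  2 = 2 · 1 + 0
gcd(647, 367) = 1.
Track Bezout coefficients alongside the remainders: start with r₀ = 647 = a·1 + b·0 (s = 1, t = 0) and r₁ = 367 = a·0 + b·1 (s = 0, t = 1); each new remainder r_{k+1} = r_{k-1} − q_k·r_k inherits s_{k+1} = s_{k-1} − q_k·s_k, t_{k+1} = t_{k-1} − q_k·t_k, so r_k = a·s_k + b·t_k at every step:
  q = 1: r = 280, s = 1 − 1·0 = 1, t = 0 − 1·1 = -1  (check: 647·1 + 367·(-1) = 280)
  q = 1: r = 87, s = 0 − 1·1 = -1, t = 1 − 1·(-1) = 2  (check: 647·(-1) + 367·2 = 87)
  q = 3: r = 19, s = 1 − 3·(-1) = 4, t = -1 − 3·2 = -7  (check: 647·4 + 367·(-7) = 19)
  q = 4: r = 11, s = -1 − 4·4 = -17, t = 2 − 4·(-7) = 30  (check: 647·(-17) + 367·30 = 11)
  q = 1: r = 8, s = 4 − 1·(-17) = 21, t = -7 − 1·30 = -37  (check: 647·21 + 367·(-37) = 8)
  q = 1: r = 3, s = -17 − 1·21 = -38, t = 30 − 1·(-37) = 67  (check: 647·(-38) + 367·67 = 3)
  q = 2: r = 2, s = 21 − 2·(-38) = 97, t = -37 − 2·67 = -171  (check: 647·97 + 367·(-171) = 2)
  q = 1: r = 1, s = -38 − 1·97 = -135, t = 67 − 1·(-171) = 238  (check: 647·(-135) + 367·238 = 1)
The row with r = 1 (the gcd) gives the Bezout coefficients s = -135, t = 238.
Result: 647 · (-135) + 367 · (238) = 1.

gcd(647, 367) = 1; s = -135, t = 238 (check: 647·(-135) + 367·238 = 1).


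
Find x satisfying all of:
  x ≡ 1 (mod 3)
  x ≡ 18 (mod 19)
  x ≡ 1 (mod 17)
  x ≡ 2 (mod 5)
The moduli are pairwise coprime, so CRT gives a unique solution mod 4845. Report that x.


Product of moduli M = 3 · 19 · 17 · 5 = 4845.
Merge one congruence at a time:
  Start: x ≡ 1 (mod 3).
  Combine with x ≡ 18 (mod 19); new modulus lcm = 57.
    Write x = 1 + 3·t and substitute into x ≡ 18 (mod 19): 3·t ≡ 18 − 1 = 17 (mod 19).
    The inverse of 3 mod 19 is 13 (since 3·13 = 39 = 2·19 + 1), so t ≡ 13·17 = 221 ≡ 12 (mod 19).
    Then x = 1 + 3·12 = 37, valid modulo lcm(3, 19) = 57: x ≡ 37 (mod 57).
  Combine with x ≡ 1 (mod 17); new modulus lcm = 969.
    Write x = 37 + 57·t and substitute into x ≡ 1 (mod 17): 57·t ≡ 1 − 37 = -36 (mod 17).
    Reduce coefficients mod 17: 6·t ≡ 15 (mod 17).
    The inverse of 6 mod 17 is 3 (since 6·3 = 18 = 1·17 + 1), so t ≡ 3·15 = 45 ≡ 11 (mod 17).
    Then x = 37 + 57·11 = 664, valid modulo lcm(57, 17) = 969: x ≡ 664 (mod 969).
  Combine with x ≡ 2 (mod 5); new modulus lcm = 4845.
    Write x = 664 + 969·t and substitute into x ≡ 2 (mod 5): 969·t ≡ 2 − 664 = -662 (mod 5).
    Reduce coefficients mod 5: 4·t ≡ 3 (mod 5).
    The inverse of 4 mod 5 is 4 (since 4·4 = 16 = 3·5 + 1), so t ≡ 4·3 = 12 ≡ 2 (mod 5).
    Then x = 664 + 969·2 = 2602, valid modulo lcm(969, 5) = 4845: x ≡ 2602 (mod 4845).
Verify against each original: 2602 mod 3 = 1, 2602 mod 19 = 18, 2602 mod 17 = 1, 2602 mod 5 = 2.

x ≡ 2602 (mod 4845).


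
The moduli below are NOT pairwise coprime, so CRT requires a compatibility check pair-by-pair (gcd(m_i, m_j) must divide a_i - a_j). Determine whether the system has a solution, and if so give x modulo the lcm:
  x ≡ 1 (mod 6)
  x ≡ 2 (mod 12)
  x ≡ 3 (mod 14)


Moduli 6, 12, 14 are not pairwise coprime, so CRT works modulo lcm(m_i) when all pairwise compatibility conditions hold.
Pairwise compatibility: gcd(m_i, m_j) must divide a_i - a_j for every pair.
Merge one congruence at a time:
  Start: x ≡ 1 (mod 6).
  Combine with x ≡ 2 (mod 12): gcd(6, 12) = 6, and 2 - 1 = 1 is NOT divisible by 6.
    ⇒ system is inconsistent (no integer solution).

No solution (the system is inconsistent).


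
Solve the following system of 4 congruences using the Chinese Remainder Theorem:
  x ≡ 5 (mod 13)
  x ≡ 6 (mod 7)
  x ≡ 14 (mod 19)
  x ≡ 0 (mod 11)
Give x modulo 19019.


Product of moduli M = 13 · 7 · 19 · 11 = 19019.
Merge one congruence at a time:
  Start: x ≡ 5 (mod 13).
  Combine with x ≡ 6 (mod 7); new modulus lcm = 91.
    Write x = 5 + 13·t and substitute into x ≡ 6 (mod 7): 13·t ≡ 6 − 5 = 1 (mod 7).
    Reduce coefficients mod 7: 6·t ≡ 1 (mod 7).
    The inverse of 6 mod 7 is 6 (since 6·6 = 36 = 5·7 + 1), so t ≡ 6·1 = 6 ≡ 6 (mod 7).
    Then x = 5 + 13·6 = 83, valid modulo lcm(13, 7) = 91: x ≡ 83 (mod 91).
  Combine with x ≡ 14 (mod 19); new modulus lcm = 1729.
    Write x = 83 + 91·t and substitute into x ≡ 14 (mod 19): 91·t ≡ 14 − 83 = -69 (mod 19).
    Reduce coefficients mod 19: 15·t ≡ 7 (mod 19).
    The inverse of 15 mod 19 is 14 (since 15·14 = 210 = 11·19 + 1), so t ≡ 14·7 = 98 ≡ 3 (mod 19).
    Then x = 83 + 91·3 = 356, valid modulo lcm(91, 19) = 1729: x ≡ 356 (mod 1729).
  Combine with x ≡ 0 (mod 11); new modulus lcm = 19019.
    Write x = 356 + 1729·t and substitute into x ≡ 0 (mod 11): 1729·t ≡ 0 − 356 = -356 (mod 11).
    Reduce coefficients mod 11: 2·t ≡ 7 (mod 11).
    The inverse of 2 mod 11 is 6 (since 2·6 = 12 = 1·11 + 1), so t ≡ 6·7 = 42 ≡ 9 (mod 11).
    Then x = 356 + 1729·9 = 15917, valid modulo lcm(1729, 11) = 19019: x ≡ 15917 (mod 19019).
Verify against each original: 15917 mod 13 = 5, 15917 mod 7 = 6, 15917 mod 19 = 14, 15917 mod 11 = 0.

x ≡ 15917 (mod 19019).


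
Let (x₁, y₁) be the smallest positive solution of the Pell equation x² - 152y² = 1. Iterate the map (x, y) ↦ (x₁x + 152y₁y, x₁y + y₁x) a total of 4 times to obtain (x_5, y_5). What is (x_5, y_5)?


Step 1: Find the fundamental solution (x₁, y₁) of x² - 152y² = 1.
  Expand √152 as a continued fraction. a₀ = ⌊√152⌋ = 12; iterate m_{k+1} = d_k·a_k − m_k, d_{k+1} = (152 − m_{k+1}²)/d_k, a_{k+1} = ⌊(a₀ + m_{k+1})/d_{k+1}⌋ (starting m₀ = 0, d₀ = 1), with convergents p_k = a_k·p_{k-1} + p_{k-2}, q_k = a_k·q_{k-1} + q_{k-2} (p₋₁ = 1, q₋₁ = 0):
  k = 0: a₀ = 12; p₀/q₀ = 12/1; p₀² − 152·q₀² = 144 − 152 = -8.
  k = 1: m = 12, d = 8, a = ⌊(12 + 12)/8⌋ = 3; p/q = (3·12 + 1)/(3·1 + 0) = 37/3; p² − 152·q² = 1369 − 1368 = 1.
  The first convergent with p² − 152·q² = 1 gives the fundamental solution (x₁, y₁) = (37, 3).
Step 2: Apply the recurrence (x_{n+1}, y_{n+1}) = (x₁x_n + 152y₁y_n, x₁y_n + y₁x_n) repeatedly.
  From (x_1, y_1) = (37, 3): x_2 = 37·37 + 152·3·3 = 2737; y_2 = 37·3 + 3·37 = 222.
  From (x_2, y_2) = (2737, 222): x_3 = 37·2737 + 152·3·222 = 202501; y_3 = 37·222 + 3·2737 = 16425.
  From (x_3, y_3) = (202501, 16425): x_4 = 37·202501 + 152·3·16425 = 14982337; y_4 = 37·16425 + 3·202501 = 1215228.
  From (x_4, y_4) = (14982337, 1215228): x_5 = 37·14982337 + 152·3·1215228 = 1108490437; y_5 = 37·1215228 + 3·14982337 = 89910447.
Step 3: Verify x_5² - 152·y_5² = 1228751048920450969 - 1228751048920450968 = 1 (should be 1). ✓

(x_1, y_1) = (37, 3); (x_5, y_5) = (1108490437, 89910447).


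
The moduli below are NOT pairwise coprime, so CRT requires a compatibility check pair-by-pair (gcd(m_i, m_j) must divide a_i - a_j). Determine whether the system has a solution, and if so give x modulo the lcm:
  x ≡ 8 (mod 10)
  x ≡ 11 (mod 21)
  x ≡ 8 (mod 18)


Moduli 10, 21, 18 are not pairwise coprime, so CRT works modulo lcm(m_i) when all pairwise compatibility conditions hold.
Pairwise compatibility: gcd(m_i, m_j) must divide a_i - a_j for every pair.
Merge one congruence at a time:
  Start: x ≡ 8 (mod 10).
  Combine with x ≡ 11 (mod 21): gcd(10, 21) = 1; 11 - 8 = 3, which IS divisible by 1, so compatible.
    Write x = 8 + 10·t and substitute into x ≡ 11 (mod 21): 10·t ≡ 11 − 8 = 3 (mod 21).
    The inverse of 10 mod 21 is 19 (since 10·19 = 190 = 9·21 + 1), so t ≡ 19·3 = 57 ≡ 15 (mod 21).
    Then x = 8 + 10·15 = 158, valid modulo lcm(10, 21) = 210: x ≡ 158 (mod 210).
  Combine with x ≡ 8 (mod 18): gcd(210, 18) = 6; 8 - 158 = -150, which IS divisible by 6, so compatible.
    Write x = 158 + 210·t and substitute into x ≡ 8 (mod 18): 210·t ≡ 8 − 158 = -150 (mod 18).
    Divide the congruence (and modulus) by g = 6: 35·t ≡ -25 (mod 3).
    Reduce coefficients mod 3: 2·t ≡ 2 (mod 3).
    The inverse of 2 mod 3 is 2 (since 2·2 = 4 = 1·3 + 1), so t ≡ 2·2 = 4 ≡ 1 (mod 3).
    Then x = 158 + 210·1 = 368, valid modulo lcm(210, 18) = 630: x ≡ 368 (mod 630).
Verify: 368 mod 10 = 8, 368 mod 21 = 11, 368 mod 18 = 8.

x ≡ 368 (mod 630).


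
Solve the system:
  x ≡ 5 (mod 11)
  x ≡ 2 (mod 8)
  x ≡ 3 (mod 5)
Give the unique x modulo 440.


Moduli 11, 8, 5 are pairwise coprime; by CRT there is a unique solution modulo M = 11 · 8 · 5 = 440.
Solve pairwise, accumulating the modulus:
  Start with x ≡ 5 (mod 11).
  Combine with x ≡ 2 (mod 8): since gcd(11, 8) = 1, we get a unique residue mod 88.
    Write x = 5 + 11·t and substitute into x ≡ 2 (mod 8): 11·t ≡ 2 − 5 = -3 (mod 8).
    Reduce coefficients mod 8: 3·t ≡ 5 (mod 8).
    The inverse of 3 mod 8 is 3 (since 3·3 = 9 = 1·8 + 1), so t ≡ 3·5 = 15 ≡ 7 (mod 8).
    Then x = 5 + 11·7 = 82, valid modulo lcm(11, 8) = 88: x ≡ 82 (mod 88).
  Combine with x ≡ 3 (mod 5): since gcd(88, 5) = 1, we get a unique residue mod 440.
    Write x = 82 + 88·t and substitute into x ≡ 3 (mod 5): 88·t ≡ 3 − 82 = -79 (mod 5).
    Reduce coefficients mod 5: 3·t ≡ 1 (mod 5).
    The inverse of 3 mod 5 is 2 (since 3·2 = 6 = 1·5 + 1), so t ≡ 2·1 = 2 ≡ 2 (mod 5).
    Then x = 82 + 88·2 = 258, valid modulo lcm(88, 5) = 440: x ≡ 258 (mod 440).
Verify: 258 mod 11 = 5 ✓, 258 mod 8 = 2 ✓, 258 mod 5 = 3 ✓.

x ≡ 258 (mod 440).


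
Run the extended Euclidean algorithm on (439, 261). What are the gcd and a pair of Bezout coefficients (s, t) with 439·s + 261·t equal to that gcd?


Euclidean algorithm on (439, 261) — divide until remainder is 0:
  439 = 1 · 261 + 178
  261 = 1 · 178 + 83
  178 = 2 · 83 + 12
  83 = 6 · 12 + 11
  12 = 1 · 11 + 1
  11 = 11 · 1 + 0
gcd(439, 261) = 1.
Track Bezout coefficients alongside the remainders: start with r₀ = 439 = a·1 + b·0 (s = 1, t = 0) and r₁ = 261 = a·0 + b·1 (s = 0, t = 1); each new remainder r_{k+1} = r_{k-1} − q_k·r_k inherits s_{k+1} = s_{k-1} − q_k·s_k, t_{k+1} = t_{k-1} − q_k·t_k, so r_k = a·s_k + b·t_k at every step:
  q = 1: r = 178, s = 1 − 1·0 = 1, t = 0 − 1·1 = -1  (check: 439·1 + 261·(-1) = 178)
  q = 1: r = 83, s = 0 − 1·1 = -1, t = 1 − 1·(-1) = 2  (check: 439·(-1) + 261·2 = 83)
  q = 2: r = 12, s = 1 − 2·(-1) = 3, t = -1 − 2·2 = -5  (check: 439·3 + 261·(-5) = 12)
  q = 6: r = 11, s = -1 − 6·3 = -19, t = 2 − 6·(-5) = 32  (check: 439·(-19) + 261·32 = 11)
  q = 1: r = 1, s = 3 − 1·(-19) = 22, t = -5 − 1·32 = -37  (check: 439·22 + 261·(-37) = 1)
The row with r = 1 (the gcd) gives the Bezout coefficients s = 22, t = -37.
Result: 439 · (22) + 261 · (-37) = 1.

gcd(439, 261) = 1; s = 22, t = -37 (check: 439·22 + 261·(-37) = 1).


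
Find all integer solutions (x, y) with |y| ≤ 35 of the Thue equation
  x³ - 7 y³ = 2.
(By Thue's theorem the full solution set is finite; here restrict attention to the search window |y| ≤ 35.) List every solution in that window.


The equation is x³ - 7y³ = 2. For fixed y, x³ = 7·y³ + 2, so a solution requires the RHS to be a perfect cube.
Strategy: iterate y from -35 to 35, compute RHS = 7·y³ + 2, and check whether it is a (positive or negative) perfect cube.
Check small values of y:
  y = 0: RHS = 2 is not a perfect cube.
  y = 1: RHS = 9 is not a perfect cube.
  y = -1: RHS = -5 is not a perfect cube.
  y = 2: RHS = 58 is not a perfect cube.
  y = -2: RHS = -54 is not a perfect cube.
  y = 3: RHS = 191 is not a perfect cube.
  y = -3: RHS = -187 is not a perfect cube.
Continuing the search up to |y| = 35 finds no solutions either.
No (x, y) in the scanned range satisfies the equation.

No integer solutions with |y| ≤ 35.


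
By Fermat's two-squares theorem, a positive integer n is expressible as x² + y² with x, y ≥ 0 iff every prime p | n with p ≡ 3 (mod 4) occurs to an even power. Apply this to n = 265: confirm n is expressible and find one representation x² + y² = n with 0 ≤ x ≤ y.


Step 1: Factor n = 265 = 5 · 53.
Step 2: Check the mod-4 condition on each prime factor: 5 ≡ 1 (mod 4), exponent 1; 53 ≡ 1 (mod 4), exponent 1.
All primes ≡ 3 (mod 4) appear to even exponent (or don't appear), so by the two-squares theorem n IS expressible as a sum of two squares.
Step 3: Build a representation. Here n = 5 · 53 is a product of primes ≡ 1 (mod 4). Each prime p ≡ 1 (mod 4) is itself a sum of two squares; find a² by testing p − a² for a perfect square:
  5: 5 − 1² = 4 = 2² ⇒ 5 = 1² + 2².
  53: 53 − 1² = 52, 53 − 2² = 49 = 7² ⇒ 53 = 2² + 7².
  Combine using the Brahmagupta–Fibonacci identity (a² + b²)(c² + d²) = (ac − bd)² + (ad + bc)² = (ac + bd)² + (ad − bc)²:
  5 · 53 = 265: from (1² + 2²)(2² + 7²), take (1·2 − 2·7, 1·7 + 2·2) = (2 − 14, 7 + 4) = (-12, 11); dropping signs (only squares matter) gives (12, 11); check 12² + 11² = 144 + 121 = 265 ✓.
Step 4: Order so x ≤ y and verify: 11² + 12² = 121 + 144 = 265 = n. ✓

n = 265 = 11² + 12² (one valid representation with x ≤ y).


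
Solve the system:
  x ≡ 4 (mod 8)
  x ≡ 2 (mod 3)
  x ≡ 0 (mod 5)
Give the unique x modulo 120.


Moduli 8, 3, 5 are pairwise coprime; by CRT there is a unique solution modulo M = 8 · 3 · 5 = 120.
Solve pairwise, accumulating the modulus:
  Start with x ≡ 4 (mod 8).
  Combine with x ≡ 2 (mod 3): since gcd(8, 3) = 1, we get a unique residue mod 24.
    Write x = 4 + 8·t and substitute into x ≡ 2 (mod 3): 8·t ≡ 2 − 4 = -2 (mod 3).
    Reduce coefficients mod 3: 2·t ≡ 1 (mod 3).
    The inverse of 2 mod 3 is 2 (since 2·2 = 4 = 1·3 + 1), so t ≡ 2·1 = 2 ≡ 2 (mod 3).
    Then x = 4 + 8·2 = 20, valid modulo lcm(8, 3) = 24: x ≡ 20 (mod 24).
  Combine with x ≡ 0 (mod 5): since gcd(24, 5) = 1, we get a unique residue mod 120.
    Write x = 20 + 24·t and substitute into x ≡ 0 (mod 5): 24·t ≡ 0 − 20 = -20 (mod 5).
    Reduce coefficients mod 5: 4·t ≡ 0 (mod 5).
    The inverse of 4 mod 5 is 4 (since 4·4 = 16 = 3·5 + 1), so t ≡ 4·0 = 0 ≡ 0 (mod 5).
    Then x = 20 + 24·0 = 20, valid modulo lcm(24, 5) = 120: x ≡ 20 (mod 120).
Verify: 20 mod 8 = 4 ✓, 20 mod 3 = 2 ✓, 20 mod 5 = 0 ✓.

x ≡ 20 (mod 120).


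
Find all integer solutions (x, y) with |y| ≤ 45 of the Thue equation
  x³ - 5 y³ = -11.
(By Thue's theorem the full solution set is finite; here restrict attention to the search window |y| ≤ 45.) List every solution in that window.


The equation is x³ - 5y³ = -11. For fixed y, x³ = 5·y³ − 11, so a solution requires the RHS to be a perfect cube.
Strategy: iterate y from -45 to 45, compute RHS = 5·y³ − 11, and check whether it is a (positive or negative) perfect cube.
Check small values of y:
  y = 0: RHS = -11 is not a perfect cube.
  y = 1: RHS = -6 is not a perfect cube.
  y = -1: RHS = -16 is not a perfect cube.
  y = 2: RHS = 29 is not a perfect cube.
  y = -2: RHS = -51 is not a perfect cube.
  y = 3: RHS = 124 is not a perfect cube.
  y = -3: RHS = -146 is not a perfect cube.
Continuing the search up to |y| = 45 finds no solutions either.
No (x, y) in the scanned range satisfies the equation.

No integer solutions with |y| ≤ 45.


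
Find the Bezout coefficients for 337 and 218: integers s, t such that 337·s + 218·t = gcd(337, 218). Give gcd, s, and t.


Euclidean algorithm on (337, 218) — divide until remainder is 0:
  337 = 1 · 218 + 119
  218 = 1 · 119 + 99
  119 = 1 · 99 + 20
  99 = 4 · 20 + 19
  20 = 1 · 19 + 1
  19 = 19 · 1 + 0
gcd(337, 218) = 1.
Track Bezout coefficients alongside the remainders: start with r₀ = 337 = a·1 + b·0 (s = 1, t = 0) and r₁ = 218 = a·0 + b·1 (s = 0, t = 1); each new remainder r_{k+1} = r_{k-1} − q_k·r_k inherits s_{k+1} = s_{k-1} − q_k·s_k, t_{k+1} = t_{k-1} − q_k·t_k, so r_k = a·s_k + b·t_k at every step:
  q = 1: r = 119, s = 1 − 1·0 = 1, t = 0 − 1·1 = -1  (check: 337·1 + 218·(-1) = 119)
  q = 1: r = 99, s = 0 − 1·1 = -1, t = 1 − 1·(-1) = 2  (check: 337·(-1) + 218·2 = 99)
  q = 1: r = 20, s = 1 − 1·(-1) = 2, t = -1 − 1·2 = -3  (check: 337·2 + 218·(-3) = 20)
  q = 4: r = 19, s = -1 − 4·2 = -9, t = 2 − 4·(-3) = 14  (check: 337·(-9) + 218·14 = 19)
  q = 1: r = 1, s = 2 − 1·(-9) = 11, t = -3 − 1·14 = -17  (check: 337·11 + 218·(-17) = 1)
The row with r = 1 (the gcd) gives the Bezout coefficients s = 11, t = -17.
Result: 337 · (11) + 218 · (-17) = 1.

gcd(337, 218) = 1; s = 11, t = -17 (check: 337·11 + 218·(-17) = 1).


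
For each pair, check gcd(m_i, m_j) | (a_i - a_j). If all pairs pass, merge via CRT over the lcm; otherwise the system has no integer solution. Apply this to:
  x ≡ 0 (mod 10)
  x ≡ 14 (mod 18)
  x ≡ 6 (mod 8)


Moduli 10, 18, 8 are not pairwise coprime, so CRT works modulo lcm(m_i) when all pairwise compatibility conditions hold.
Pairwise compatibility: gcd(m_i, m_j) must divide a_i - a_j for every pair.
Merge one congruence at a time:
  Start: x ≡ 0 (mod 10).
  Combine with x ≡ 14 (mod 18): gcd(10, 18) = 2; 14 - 0 = 14, which IS divisible by 2, so compatible.
    Write x = 0 + 10·t and substitute into x ≡ 14 (mod 18): 10·t ≡ 14 − 0 = 14 (mod 18).
    Divide the congruence (and modulus) by g = 2: 5·t ≡ 7 (mod 9).
    The inverse of 5 mod 9 is 2 (since 5·2 = 10 = 1·9 + 1), so t ≡ 2·7 = 14 ≡ 5 (mod 9).
    Then x = 0 + 10·5 = 50, valid modulo lcm(10, 18) = 90: x ≡ 50 (mod 90).
  Combine with x ≡ 6 (mod 8): gcd(90, 8) = 2; 6 - 50 = -44, which IS divisible by 2, so compatible.
    Write x = 50 + 90·t and substitute into x ≡ 6 (mod 8): 90·t ≡ 6 − 50 = -44 (mod 8).
    Divide the congruence (and modulus) by g = 2: 45·t ≡ -22 (mod 4).
    Reduce coefficients mod 4: 1·t ≡ 2 (mod 4).
    So t ≡ 2 (mod 4).
    Then x = 50 + 90·2 = 230, valid modulo lcm(90, 8) = 360: x ≡ 230 (mod 360).
Verify: 230 mod 10 = 0, 230 mod 18 = 14, 230 mod 8 = 6.

x ≡ 230 (mod 360).


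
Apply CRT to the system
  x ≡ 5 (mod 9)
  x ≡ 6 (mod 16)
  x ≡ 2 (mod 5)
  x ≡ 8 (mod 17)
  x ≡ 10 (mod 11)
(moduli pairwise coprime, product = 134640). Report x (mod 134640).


Product of moduli M = 9 · 16 · 5 · 17 · 11 = 134640.
Merge one congruence at a time:
  Start: x ≡ 5 (mod 9).
  Combine with x ≡ 6 (mod 16); new modulus lcm = 144.
    Write x = 5 + 9·t and substitute into x ≡ 6 (mod 16): 9·t ≡ 6 − 5 = 1 (mod 16).
    The inverse of 9 mod 16 is 9 (since 9·9 = 81 = 5·16 + 1), so t ≡ 9·1 = 9 ≡ 9 (mod 16).
    Then x = 5 + 9·9 = 86, valid modulo lcm(9, 16) = 144: x ≡ 86 (mod 144).
  Combine with x ≡ 2 (mod 5); new modulus lcm = 720.
    Write x = 86 + 144·t and substitute into x ≡ 2 (mod 5): 144·t ≡ 2 − 86 = -84 (mod 5).
    Reduce coefficients mod 5: 4·t ≡ 1 (mod 5).
    The inverse of 4 mod 5 is 4 (since 4·4 = 16 = 3·5 + 1), so t ≡ 4·1 = 4 ≡ 4 (mod 5).
    Then x = 86 + 144·4 = 662, valid modulo lcm(144, 5) = 720: x ≡ 662 (mod 720).
  Combine with x ≡ 8 (mod 17); new modulus lcm = 12240.
    Write x = 662 + 720·t and substitute into x ≡ 8 (mod 17): 720·t ≡ 8 − 662 = -654 (mod 17).
    Reduce coefficients mod 17: 6·t ≡ 9 (mod 17).
    The inverse of 6 mod 17 is 3 (since 6·3 = 18 = 1·17 + 1), so t ≡ 3·9 = 27 ≡ 10 (mod 17).
    Then x = 662 + 720·10 = 7862, valid modulo lcm(720, 17) = 12240: x ≡ 7862 (mod 12240).
  Combine with x ≡ 10 (mod 11); new modulus lcm = 134640.
    Write x = 7862 + 12240·t and substitute into x ≡ 10 (mod 11): 12240·t ≡ 10 − 7862 = -7852 (mod 11).
    Reduce coefficients mod 11: 8·t ≡ 2 (mod 11).
    The inverse of 8 mod 11 is 7 (since 8·7 = 56 = 5·11 + 1), so t ≡ 7·2 = 14 ≡ 3 (mod 11).
    Then x = 7862 + 12240·3 = 44582, valid modulo lcm(12240, 11) = 134640: x ≡ 44582 (mod 134640).
Verify against each original: 44582 mod 9 = 5, 44582 mod 16 = 6, 44582 mod 5 = 2, 44582 mod 17 = 8, 44582 mod 11 = 10.

x ≡ 44582 (mod 134640).
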